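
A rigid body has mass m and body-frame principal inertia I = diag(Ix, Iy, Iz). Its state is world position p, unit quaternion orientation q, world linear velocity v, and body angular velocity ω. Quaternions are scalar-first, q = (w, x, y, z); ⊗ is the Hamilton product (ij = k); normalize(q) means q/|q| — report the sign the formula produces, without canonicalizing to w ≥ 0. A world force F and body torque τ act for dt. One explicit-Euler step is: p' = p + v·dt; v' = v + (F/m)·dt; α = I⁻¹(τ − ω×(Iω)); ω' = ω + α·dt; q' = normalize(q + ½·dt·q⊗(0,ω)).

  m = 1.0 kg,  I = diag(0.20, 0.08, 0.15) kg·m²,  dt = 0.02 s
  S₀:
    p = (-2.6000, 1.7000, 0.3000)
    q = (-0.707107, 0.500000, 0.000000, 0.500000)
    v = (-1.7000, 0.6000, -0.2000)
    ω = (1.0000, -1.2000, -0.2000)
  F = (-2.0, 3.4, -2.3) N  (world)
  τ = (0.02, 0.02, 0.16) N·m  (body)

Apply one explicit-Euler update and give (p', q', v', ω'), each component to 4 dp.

p' = (-2.6340, 1.7120, 0.2960)
q' = (-0.7110, 0.4989, 0.0145, 0.4954)
v' = (-1.7400, 0.6680, -0.2460)
ω' = (1.0003, -1.1925, -0.1979)

a = (-2.0000, 3.4000, -2.3000)
p' = p + v·dt = (-2.6340, 1.7120, 0.2960)
v + (F/m)dt = (-1.7400, 0.6680, -0.2460)
ω×(Iω) gyroscopic = (0.0168, -0.0100, 0.1440)
(τ − ω×Iω)/I = (0.0160, 0.3750, 0.1067)
new body rate ω' = (1.0003, -1.1925, -0.1979)
Hamilton product q⊗(0,ω) = (-0.4000000, -0.1071070, 1.4485284, -0.4585786)
q' = normalize(q + ½dt·q⊗(0,ω)) = (-0.7110, 0.4989, 0.0145, 0.4954)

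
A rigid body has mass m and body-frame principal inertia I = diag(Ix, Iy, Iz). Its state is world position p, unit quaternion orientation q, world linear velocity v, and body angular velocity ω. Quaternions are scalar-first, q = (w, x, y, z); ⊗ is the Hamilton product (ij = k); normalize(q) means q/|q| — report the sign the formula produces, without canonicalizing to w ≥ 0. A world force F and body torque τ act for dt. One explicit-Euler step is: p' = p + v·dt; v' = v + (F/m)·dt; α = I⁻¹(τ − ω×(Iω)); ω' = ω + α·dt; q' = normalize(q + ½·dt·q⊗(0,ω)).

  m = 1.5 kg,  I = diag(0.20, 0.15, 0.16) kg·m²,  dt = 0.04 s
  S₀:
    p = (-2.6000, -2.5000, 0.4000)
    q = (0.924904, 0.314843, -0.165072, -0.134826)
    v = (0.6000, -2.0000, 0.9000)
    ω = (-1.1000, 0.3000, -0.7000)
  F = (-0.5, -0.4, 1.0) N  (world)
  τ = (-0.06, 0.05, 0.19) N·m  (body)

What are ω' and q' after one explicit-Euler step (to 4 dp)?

ω×(Iω) gyroscopic = (-0.0021, 0.0308, 0.0165)
α = I⁻¹(τ − ω×Iω) = (-0.2895, 0.1280, 1.0844)
new body rate ω' = (-1.1116, 0.3051, -0.6566)
2q̇ = q⊗(0,ω) = (0.3014707, -0.8613962, 0.6461699, -0.7345591)
updated quaternion q' = (0.9306, 0.2975, -0.1521, -0.1495)

ω' = (-1.1116, 0.3051, -0.6566)
q' = (0.9306, 0.2975, -0.1521, -0.1495)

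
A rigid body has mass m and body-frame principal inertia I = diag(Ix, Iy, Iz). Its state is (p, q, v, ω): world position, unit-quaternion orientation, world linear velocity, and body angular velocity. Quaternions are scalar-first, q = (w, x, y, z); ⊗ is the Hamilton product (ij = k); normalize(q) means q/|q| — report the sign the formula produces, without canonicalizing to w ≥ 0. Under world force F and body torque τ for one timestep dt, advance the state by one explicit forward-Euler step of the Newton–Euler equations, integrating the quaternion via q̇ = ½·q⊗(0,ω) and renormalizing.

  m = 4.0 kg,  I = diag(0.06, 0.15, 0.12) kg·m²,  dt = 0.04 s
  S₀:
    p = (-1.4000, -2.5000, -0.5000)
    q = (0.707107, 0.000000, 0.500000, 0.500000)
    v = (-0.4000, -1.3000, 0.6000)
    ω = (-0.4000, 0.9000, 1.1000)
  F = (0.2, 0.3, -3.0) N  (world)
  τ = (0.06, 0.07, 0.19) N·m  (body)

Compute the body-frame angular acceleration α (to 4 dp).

ω×(Iω) gyroscopic = (-0.0297, 0.0264, -0.0324)
α = I⁻¹(τ − ω×Iω) = (1.4950, 0.2907, 1.8533)

α = (1.4950, 0.2907, 1.8533)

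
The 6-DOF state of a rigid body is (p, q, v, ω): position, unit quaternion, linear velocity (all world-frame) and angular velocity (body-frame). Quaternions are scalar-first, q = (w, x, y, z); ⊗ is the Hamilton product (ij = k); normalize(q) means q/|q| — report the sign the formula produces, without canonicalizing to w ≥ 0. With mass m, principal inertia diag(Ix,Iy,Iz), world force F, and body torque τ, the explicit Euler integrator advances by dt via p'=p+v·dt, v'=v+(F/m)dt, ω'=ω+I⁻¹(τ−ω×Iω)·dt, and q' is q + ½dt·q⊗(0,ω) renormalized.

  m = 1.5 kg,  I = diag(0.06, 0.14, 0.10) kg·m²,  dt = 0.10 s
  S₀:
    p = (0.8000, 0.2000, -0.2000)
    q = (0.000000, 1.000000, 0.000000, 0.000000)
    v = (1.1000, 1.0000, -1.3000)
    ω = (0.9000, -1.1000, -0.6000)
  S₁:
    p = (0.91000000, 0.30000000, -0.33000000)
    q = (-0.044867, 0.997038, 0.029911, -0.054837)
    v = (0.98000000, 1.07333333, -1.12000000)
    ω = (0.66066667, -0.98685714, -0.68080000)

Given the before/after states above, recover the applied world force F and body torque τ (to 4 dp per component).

F = (-1.8000, 1.1000, 2.7000)
τ = (-0.1700, 0.1800, -0.1600)

velocity change Δv = (-0.12000000, 0.07333333, 0.18000000)
F = m·Δv/dt = (-1.8000, 1.1000, 2.7000)
rate change Δω = (-0.23933333, 0.11314286, -0.08080000)
precession coupling = (-0.0264, 0.0216, -0.0792)
I·α + gyro = (-0.1700, 0.1800, -0.1600)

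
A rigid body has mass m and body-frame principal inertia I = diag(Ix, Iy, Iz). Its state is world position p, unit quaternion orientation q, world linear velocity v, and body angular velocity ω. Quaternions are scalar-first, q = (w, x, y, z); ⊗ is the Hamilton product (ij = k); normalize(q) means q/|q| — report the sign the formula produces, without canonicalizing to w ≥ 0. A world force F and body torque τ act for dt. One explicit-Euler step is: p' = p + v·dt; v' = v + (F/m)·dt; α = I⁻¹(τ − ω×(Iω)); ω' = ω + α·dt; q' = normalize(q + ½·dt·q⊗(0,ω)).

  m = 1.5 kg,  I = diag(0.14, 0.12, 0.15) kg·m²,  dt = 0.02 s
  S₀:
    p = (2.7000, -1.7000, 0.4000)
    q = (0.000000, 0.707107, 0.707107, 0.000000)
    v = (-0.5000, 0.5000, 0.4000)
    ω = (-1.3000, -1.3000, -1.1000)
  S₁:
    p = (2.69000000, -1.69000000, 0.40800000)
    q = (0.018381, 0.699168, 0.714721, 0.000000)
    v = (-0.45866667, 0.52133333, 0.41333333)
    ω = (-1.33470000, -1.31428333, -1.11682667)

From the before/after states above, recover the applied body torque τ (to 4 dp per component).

Δω = ω₁−ω₀ = (-0.03470000, -0.01428333, -0.01682667)
ω₀×(Iω₀) = (0.0429, -0.0143, -0.0338)
applied torque τ = (-0.2000, -0.1000, -0.1600)

τ = (-0.2000, -0.1000, -0.1600)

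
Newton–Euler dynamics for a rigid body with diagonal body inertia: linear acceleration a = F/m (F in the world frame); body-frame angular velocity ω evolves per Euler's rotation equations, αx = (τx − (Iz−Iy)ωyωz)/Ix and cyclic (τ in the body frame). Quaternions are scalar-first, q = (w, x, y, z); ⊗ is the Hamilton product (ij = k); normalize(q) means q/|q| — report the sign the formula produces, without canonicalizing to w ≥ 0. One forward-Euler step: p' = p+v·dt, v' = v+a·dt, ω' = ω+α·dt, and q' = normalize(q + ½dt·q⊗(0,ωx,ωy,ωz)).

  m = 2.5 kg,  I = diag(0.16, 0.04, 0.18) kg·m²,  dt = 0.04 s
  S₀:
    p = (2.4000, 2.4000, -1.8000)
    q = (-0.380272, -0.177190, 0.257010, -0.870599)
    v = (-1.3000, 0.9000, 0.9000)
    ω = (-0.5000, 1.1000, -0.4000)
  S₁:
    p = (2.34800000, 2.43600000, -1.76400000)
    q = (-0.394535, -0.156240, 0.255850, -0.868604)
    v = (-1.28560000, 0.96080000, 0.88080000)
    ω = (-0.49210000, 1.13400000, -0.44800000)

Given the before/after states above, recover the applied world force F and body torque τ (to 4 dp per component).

v₁ − v₀ = (0.01440000, 0.06080000, -0.01920000)
m·(v₁−v₀)/dt = (0.9000, 3.8000, -1.2000)
rate change Δω = (0.00790000, 0.03400000, -0.04800000)
precession coupling = (-0.0616, -0.0040, 0.0660)
I·α + gyro = (-0.0300, 0.0300, -0.1500)

F = (0.9000, 3.8000, -1.2000)
τ = (-0.0300, 0.0300, -0.1500)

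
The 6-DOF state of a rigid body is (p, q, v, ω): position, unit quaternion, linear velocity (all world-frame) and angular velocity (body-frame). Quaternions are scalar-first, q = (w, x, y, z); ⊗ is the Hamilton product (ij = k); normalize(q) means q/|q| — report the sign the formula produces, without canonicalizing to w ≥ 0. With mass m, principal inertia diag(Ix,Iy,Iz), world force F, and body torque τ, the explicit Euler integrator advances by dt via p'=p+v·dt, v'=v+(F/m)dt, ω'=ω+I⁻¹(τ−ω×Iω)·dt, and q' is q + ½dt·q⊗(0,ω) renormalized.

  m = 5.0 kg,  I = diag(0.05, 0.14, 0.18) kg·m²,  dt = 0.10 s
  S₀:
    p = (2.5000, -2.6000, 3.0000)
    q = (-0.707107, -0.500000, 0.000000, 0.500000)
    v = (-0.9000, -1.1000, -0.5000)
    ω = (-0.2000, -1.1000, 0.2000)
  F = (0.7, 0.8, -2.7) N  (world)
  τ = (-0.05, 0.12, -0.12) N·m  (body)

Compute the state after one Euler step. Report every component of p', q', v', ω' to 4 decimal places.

angular accel α = (-0.8240, 0.8200, -0.7767)
ω' = ω + α·dt = (-0.2824, -1.0180, 0.1223)
2q̇ = q⊗(0,ω) = (-0.2000000, 0.6914214, 0.7778177, 0.4085786)
q + ½dt·q⊗(0,ω), renormalized = (-0.7160, -0.4647, 0.0388, 0.5196)
a = F/m = (0.1400, 0.1600, -0.5400)
p + v·dt = (2.4100, -2.7100, 2.9500)
new velocity v' = (-0.8860, -1.0840, -0.5540)

p' = (2.4100, -2.7100, 2.9500)
q' = (-0.7160, -0.4647, 0.0388, 0.5196)
v' = (-0.8860, -1.0840, -0.5540)
ω' = (-0.2824, -1.0180, 0.1223)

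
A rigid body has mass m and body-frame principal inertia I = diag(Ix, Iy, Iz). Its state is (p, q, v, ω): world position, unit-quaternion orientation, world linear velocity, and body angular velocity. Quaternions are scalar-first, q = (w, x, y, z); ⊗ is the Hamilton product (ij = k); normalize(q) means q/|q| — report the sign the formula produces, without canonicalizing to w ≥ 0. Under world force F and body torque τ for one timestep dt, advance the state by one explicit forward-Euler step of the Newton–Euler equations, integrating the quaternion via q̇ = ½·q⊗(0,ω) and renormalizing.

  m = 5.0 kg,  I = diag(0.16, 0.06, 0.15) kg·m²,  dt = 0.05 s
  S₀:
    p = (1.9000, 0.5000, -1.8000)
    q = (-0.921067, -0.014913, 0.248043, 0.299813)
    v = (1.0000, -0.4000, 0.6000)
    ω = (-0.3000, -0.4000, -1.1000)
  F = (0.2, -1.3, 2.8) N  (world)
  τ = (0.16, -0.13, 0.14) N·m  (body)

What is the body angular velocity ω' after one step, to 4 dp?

ω' = (-0.2624, -0.5111, -1.0493)

(τ − ω×Iω)/I = (0.7525, -2.2217, 1.0133)
ω' = ω + α·dt = (-0.2624, -0.5111, -1.0493)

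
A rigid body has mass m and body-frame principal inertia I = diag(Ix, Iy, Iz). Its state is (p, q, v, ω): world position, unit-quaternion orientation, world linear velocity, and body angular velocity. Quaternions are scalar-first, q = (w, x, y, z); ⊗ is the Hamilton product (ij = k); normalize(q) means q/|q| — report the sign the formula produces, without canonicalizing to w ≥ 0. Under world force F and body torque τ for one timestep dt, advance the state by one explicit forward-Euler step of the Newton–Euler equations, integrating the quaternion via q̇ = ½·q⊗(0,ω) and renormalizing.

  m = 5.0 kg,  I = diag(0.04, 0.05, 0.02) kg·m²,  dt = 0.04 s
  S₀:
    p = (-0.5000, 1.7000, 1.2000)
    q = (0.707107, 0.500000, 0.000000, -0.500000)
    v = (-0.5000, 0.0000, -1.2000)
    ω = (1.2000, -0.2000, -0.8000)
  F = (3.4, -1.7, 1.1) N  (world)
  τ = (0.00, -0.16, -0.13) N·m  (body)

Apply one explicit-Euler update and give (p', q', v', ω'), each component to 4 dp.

p' = (-0.5200, 1.7000, 1.1520)
q' = (0.6868, 0.5148, -0.0068, -0.5131)
v' = (-0.4728, -0.0136, -1.1912)
ω' = (1.2048, -0.3126, -1.0552)

new position p' = (-0.5200, 1.7000, 1.1520)
new velocity v' = (-0.4728, -0.0136, -1.1912)
ω×(Iω) gyroscopic = (-0.0048, -0.0192, -0.0024)
α = I⁻¹(τ − ω×Iω) = (0.1200, -2.8160, -6.3800)
ω' = ω + α·dt = (1.2048, -0.3126, -1.0552)
q⊗(0,ω) = (-1.0000000, 0.7485284, -0.3414214, -0.6656856)
q + ½dt·q⊗(0,ω), renormalized = (0.6868, 0.5148, -0.0068, -0.5131)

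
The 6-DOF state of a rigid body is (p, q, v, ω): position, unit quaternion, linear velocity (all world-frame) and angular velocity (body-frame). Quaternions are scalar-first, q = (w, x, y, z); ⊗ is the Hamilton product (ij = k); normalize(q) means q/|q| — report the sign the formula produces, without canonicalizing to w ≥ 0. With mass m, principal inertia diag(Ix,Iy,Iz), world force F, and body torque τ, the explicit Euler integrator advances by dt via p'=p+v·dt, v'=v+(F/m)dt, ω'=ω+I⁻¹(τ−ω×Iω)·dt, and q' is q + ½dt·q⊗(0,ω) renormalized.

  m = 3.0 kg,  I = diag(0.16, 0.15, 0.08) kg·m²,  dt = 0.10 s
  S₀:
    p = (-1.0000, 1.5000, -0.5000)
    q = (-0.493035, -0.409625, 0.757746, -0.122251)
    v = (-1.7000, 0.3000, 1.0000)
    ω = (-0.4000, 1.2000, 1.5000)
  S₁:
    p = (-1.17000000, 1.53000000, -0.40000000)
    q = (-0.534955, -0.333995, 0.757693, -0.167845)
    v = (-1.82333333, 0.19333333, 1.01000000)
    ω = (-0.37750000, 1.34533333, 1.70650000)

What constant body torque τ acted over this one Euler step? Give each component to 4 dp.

ω₁ − ω₀ = (0.02250000, 0.14533333, 0.20650000)
τ = I·(Δω/dt) + ω₀×(Iω₀) = (-0.0900, 0.1700, 0.1700)

τ = (-0.0900, 0.1700, 0.1700)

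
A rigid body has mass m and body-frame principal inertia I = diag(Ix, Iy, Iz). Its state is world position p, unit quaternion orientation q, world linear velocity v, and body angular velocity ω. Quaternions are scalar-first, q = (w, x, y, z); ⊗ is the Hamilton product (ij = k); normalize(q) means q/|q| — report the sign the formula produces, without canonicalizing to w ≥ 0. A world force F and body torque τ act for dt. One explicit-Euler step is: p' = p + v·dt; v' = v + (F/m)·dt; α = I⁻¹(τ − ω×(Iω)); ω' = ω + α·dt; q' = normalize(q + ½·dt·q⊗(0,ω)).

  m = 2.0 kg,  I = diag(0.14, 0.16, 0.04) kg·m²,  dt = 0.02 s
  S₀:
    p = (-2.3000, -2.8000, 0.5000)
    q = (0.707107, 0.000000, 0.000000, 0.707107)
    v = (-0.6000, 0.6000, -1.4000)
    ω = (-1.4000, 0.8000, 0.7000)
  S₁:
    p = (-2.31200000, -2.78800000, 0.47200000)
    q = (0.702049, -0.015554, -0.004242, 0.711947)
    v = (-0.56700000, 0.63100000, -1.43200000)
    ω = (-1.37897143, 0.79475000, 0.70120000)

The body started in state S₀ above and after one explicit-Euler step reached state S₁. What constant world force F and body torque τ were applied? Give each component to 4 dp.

F = (3.3000, 3.1000, -3.2000)
τ = (0.0800, -0.1400, -0.0200)

velocity change Δv = (0.03300000, 0.03100000, -0.03200000)
F = m·Δv/dt = (3.3000, 3.1000, -3.2000)
Δω = ω₁−ω₀ = (0.02102857, -0.00525000, 0.00120000)
I·α + gyro = (0.0800, -0.1400, -0.0200)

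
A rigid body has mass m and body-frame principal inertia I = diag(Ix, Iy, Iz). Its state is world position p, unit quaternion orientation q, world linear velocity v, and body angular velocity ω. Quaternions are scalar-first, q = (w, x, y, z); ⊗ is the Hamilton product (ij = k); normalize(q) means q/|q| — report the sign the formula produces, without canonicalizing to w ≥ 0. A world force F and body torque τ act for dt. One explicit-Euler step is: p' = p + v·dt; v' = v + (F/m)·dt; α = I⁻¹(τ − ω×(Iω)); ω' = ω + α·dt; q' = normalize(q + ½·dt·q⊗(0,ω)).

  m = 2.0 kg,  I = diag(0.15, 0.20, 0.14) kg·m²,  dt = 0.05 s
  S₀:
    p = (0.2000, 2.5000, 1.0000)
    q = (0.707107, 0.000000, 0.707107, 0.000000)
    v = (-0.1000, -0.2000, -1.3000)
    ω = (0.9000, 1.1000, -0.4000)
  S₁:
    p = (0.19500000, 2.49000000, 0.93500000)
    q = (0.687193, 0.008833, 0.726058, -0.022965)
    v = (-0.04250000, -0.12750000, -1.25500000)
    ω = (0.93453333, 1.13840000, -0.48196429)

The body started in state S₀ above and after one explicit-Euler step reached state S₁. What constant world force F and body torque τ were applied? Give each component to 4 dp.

velocity change Δv = (0.05750000, 0.07250000, 0.04500000)
m·(v₁−v₀)/dt = (2.3000, 2.9000, 1.8000)
Δω = ω₁−ω₀ = (0.03453333, 0.03840000, -0.08196429)
ω₀×(Iω₀) = (0.0264, -0.0036, 0.0495)
τ = I·(Δω/dt) + ω₀×(Iω₀) = (0.1300, 0.1500, -0.1800)

F = (2.3000, 2.9000, 1.8000)
τ = (0.1300, 0.1500, -0.1800)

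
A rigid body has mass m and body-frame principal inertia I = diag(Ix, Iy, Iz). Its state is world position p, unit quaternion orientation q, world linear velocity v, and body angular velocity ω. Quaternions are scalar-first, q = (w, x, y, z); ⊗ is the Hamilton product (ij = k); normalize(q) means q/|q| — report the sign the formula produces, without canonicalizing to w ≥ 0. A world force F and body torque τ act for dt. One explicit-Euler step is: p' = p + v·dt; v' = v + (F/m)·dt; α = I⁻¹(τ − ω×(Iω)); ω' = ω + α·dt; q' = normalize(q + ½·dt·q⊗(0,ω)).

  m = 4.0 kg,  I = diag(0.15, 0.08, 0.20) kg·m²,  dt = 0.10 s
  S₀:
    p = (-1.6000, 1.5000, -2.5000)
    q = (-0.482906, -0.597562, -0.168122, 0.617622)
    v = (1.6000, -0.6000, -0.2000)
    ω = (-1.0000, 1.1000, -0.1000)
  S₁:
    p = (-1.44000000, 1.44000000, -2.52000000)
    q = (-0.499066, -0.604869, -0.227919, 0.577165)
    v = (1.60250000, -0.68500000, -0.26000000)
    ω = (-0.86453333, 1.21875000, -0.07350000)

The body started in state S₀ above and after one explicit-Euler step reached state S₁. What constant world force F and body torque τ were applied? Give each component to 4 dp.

F = (0.1000, -3.4000, -2.4000)
τ = (0.1900, 0.0900, 0.1300)

ω₁ − ω₀ = (0.13546667, 0.11875000, 0.02650000)
applied torque τ = (0.1900, 0.0900, 0.1300)
velocity change Δv = (0.00250000, -0.08500000, -0.06000000)
applied force F = (0.1000, -3.4000, -2.4000)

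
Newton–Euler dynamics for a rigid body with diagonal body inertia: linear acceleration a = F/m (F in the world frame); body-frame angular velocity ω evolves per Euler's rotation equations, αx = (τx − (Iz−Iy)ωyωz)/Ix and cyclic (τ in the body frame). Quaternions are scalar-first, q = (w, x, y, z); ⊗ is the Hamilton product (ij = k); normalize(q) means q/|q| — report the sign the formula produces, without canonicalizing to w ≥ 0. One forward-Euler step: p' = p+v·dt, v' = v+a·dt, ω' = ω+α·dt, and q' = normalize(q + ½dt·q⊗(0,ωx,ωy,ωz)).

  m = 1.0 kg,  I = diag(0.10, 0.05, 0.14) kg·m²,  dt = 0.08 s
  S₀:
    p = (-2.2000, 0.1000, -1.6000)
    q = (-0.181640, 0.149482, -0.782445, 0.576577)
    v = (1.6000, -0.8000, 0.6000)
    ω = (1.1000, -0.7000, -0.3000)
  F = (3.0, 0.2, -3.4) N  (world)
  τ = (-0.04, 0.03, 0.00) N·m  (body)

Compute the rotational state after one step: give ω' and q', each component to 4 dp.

ω×(Iω) gyroscopic = (0.0189, 0.0132, 0.0385)
(τ − ω×Iω)/I = (-0.5890, 0.3360, -0.2750)
new body rate ω' = (1.0529, -0.6731, -0.3220)
Hamilton product q⊗(0,ω) = (-0.5391686, 0.4385334, 0.8062273, 0.8105441)
q' = normalize(q + ½dt·q⊗(0,ω)) = (-0.2029, 0.1668, -0.7491, 0.6081)

ω' = (1.0529, -0.6731, -0.3220)
q' = (-0.2029, 0.1668, -0.7491, 0.6081)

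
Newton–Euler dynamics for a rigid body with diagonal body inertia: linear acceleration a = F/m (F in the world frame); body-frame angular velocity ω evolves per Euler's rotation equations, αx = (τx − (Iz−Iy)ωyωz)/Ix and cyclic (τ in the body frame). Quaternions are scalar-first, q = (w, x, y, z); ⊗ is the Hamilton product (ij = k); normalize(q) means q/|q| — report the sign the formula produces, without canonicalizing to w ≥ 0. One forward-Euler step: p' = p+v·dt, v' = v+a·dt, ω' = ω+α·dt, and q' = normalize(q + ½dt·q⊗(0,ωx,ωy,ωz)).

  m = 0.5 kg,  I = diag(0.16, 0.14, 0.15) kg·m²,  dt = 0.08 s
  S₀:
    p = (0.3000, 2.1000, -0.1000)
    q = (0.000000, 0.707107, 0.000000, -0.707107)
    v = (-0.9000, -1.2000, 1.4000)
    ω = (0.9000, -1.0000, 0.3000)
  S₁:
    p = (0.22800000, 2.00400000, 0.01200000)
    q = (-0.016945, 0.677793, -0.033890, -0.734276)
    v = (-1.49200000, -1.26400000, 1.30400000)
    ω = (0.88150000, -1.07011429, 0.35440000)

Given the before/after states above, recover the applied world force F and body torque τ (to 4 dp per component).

ω₁ − ω₀ = (-0.01850000, -0.07011429, 0.05440000)
I·α + gyro = (-0.0400, -0.1200, 0.1200)
Δv = v₁−v₀ = (-0.59200000, -0.06400000, -0.09600000)
F = m·Δv/dt = (-3.7000, -0.4000, -0.6000)

F = (-3.7000, -0.4000, -0.6000)
τ = (-0.0400, -0.1200, 0.1200)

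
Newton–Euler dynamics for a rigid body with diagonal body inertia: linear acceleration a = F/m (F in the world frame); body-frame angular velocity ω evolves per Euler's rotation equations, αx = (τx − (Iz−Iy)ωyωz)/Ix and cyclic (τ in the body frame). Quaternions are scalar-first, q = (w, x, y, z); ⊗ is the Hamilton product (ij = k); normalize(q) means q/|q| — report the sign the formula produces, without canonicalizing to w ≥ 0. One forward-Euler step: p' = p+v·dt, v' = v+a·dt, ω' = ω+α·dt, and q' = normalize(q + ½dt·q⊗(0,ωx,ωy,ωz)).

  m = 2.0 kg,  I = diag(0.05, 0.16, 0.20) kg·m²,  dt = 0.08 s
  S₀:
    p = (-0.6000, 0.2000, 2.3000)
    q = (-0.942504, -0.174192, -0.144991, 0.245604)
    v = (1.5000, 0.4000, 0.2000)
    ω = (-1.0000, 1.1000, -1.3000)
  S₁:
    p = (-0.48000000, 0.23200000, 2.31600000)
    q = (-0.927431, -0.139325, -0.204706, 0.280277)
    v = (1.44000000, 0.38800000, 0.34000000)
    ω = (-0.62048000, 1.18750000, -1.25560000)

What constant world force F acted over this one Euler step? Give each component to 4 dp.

F = (-1.5000, -0.3000, 3.5000)

Δv = v₁−v₀ = (-0.06000000, -0.01200000, 0.14000000)
F = m·Δv/dt = (-1.5000, -0.3000, 3.5000)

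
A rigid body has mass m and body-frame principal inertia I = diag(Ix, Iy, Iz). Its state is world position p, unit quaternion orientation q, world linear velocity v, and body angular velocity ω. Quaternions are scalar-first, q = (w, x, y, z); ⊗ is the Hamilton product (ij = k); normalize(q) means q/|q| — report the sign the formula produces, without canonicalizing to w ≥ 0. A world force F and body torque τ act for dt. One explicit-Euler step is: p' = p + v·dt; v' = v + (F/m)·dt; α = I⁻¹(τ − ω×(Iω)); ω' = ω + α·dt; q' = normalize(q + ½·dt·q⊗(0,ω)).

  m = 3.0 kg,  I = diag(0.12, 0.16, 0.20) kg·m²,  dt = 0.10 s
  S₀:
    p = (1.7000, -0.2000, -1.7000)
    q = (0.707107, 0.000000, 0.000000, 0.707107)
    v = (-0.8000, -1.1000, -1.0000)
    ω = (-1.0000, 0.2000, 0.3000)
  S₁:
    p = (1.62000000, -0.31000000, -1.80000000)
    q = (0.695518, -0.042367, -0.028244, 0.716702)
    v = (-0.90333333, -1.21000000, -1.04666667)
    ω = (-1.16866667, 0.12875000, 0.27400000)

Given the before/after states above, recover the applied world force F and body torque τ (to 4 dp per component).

F = (-3.1000, -3.3000, -1.4000)
τ = (-0.2000, -0.0900, -0.0600)

v₁ − v₀ = (-0.10333333, -0.11000000, -0.04666667)
applied force F = (-3.1000, -3.3000, -1.4000)
Δω = ω₁−ω₀ = (-0.16866667, -0.07125000, -0.02600000)
I·α + gyro = (-0.2000, -0.0900, -0.0600)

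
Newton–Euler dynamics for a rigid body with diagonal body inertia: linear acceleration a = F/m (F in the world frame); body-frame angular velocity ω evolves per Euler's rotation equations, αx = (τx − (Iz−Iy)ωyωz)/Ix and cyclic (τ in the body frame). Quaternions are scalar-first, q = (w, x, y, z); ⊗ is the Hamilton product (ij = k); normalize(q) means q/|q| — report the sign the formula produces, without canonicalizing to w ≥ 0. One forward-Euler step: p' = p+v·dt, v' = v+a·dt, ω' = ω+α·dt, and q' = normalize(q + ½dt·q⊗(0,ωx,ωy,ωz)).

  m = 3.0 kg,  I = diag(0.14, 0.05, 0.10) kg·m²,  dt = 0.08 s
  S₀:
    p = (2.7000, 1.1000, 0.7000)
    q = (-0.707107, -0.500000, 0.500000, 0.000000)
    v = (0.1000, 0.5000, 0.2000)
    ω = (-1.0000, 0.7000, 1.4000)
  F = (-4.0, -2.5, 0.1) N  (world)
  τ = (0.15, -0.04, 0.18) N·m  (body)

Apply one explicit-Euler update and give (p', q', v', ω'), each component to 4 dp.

linear accel F/m = (-1.3333, -0.8333, 0.0333)
new position p' = (2.7080, 1.1400, 0.7160)
v + (F/m)dt = (-0.0067, 0.4333, 0.2027)
gyro term ω×Iω = (0.0490, -0.0560, 0.0630)
angular accel α = (0.7214, 0.3200, 1.1700)
new body rate ω' = (-0.9423, 0.7256, 1.4936)
Hamilton product q⊗(0,ω) = (-0.8500000, 1.4071070, 0.2050251, -0.8399498)
q + ½dt·q⊗(0,ω), renormalized = (-0.7391, -0.4425, 0.5068, -0.0335)

p' = (2.7080, 1.1400, 0.7160)
q' = (-0.7391, -0.4425, 0.5068, -0.0335)
v' = (-0.0067, 0.4333, 0.2027)
ω' = (-0.9423, 0.7256, 1.4936)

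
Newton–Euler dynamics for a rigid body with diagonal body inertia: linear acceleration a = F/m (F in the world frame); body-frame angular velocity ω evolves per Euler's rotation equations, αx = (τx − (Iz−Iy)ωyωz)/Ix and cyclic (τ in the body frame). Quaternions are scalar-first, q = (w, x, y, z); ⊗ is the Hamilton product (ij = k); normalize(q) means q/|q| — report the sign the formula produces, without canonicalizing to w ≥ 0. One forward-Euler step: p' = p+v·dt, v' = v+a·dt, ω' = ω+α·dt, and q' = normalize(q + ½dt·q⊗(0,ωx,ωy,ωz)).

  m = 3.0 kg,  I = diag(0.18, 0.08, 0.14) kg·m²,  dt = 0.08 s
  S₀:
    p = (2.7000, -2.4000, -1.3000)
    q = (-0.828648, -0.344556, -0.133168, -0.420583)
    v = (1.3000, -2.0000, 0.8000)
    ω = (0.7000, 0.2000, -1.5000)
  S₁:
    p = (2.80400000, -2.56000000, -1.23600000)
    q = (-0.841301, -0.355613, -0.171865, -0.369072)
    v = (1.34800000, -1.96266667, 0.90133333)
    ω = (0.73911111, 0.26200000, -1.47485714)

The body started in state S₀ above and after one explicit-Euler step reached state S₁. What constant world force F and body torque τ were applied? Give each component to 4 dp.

F = (1.8000, 1.4000, 3.8000)
τ = (0.0700, 0.0200, 0.0300)

Δv = v₁−v₀ = (0.04800000, 0.03733333, 0.10133333)
m·(v₁−v₀)/dt = (1.8000, 1.4000, 3.8000)
ω₁ − ω₀ = (0.03911111, 0.06200000, 0.02514286)
applied torque τ = (0.0700, 0.0200, 0.0300)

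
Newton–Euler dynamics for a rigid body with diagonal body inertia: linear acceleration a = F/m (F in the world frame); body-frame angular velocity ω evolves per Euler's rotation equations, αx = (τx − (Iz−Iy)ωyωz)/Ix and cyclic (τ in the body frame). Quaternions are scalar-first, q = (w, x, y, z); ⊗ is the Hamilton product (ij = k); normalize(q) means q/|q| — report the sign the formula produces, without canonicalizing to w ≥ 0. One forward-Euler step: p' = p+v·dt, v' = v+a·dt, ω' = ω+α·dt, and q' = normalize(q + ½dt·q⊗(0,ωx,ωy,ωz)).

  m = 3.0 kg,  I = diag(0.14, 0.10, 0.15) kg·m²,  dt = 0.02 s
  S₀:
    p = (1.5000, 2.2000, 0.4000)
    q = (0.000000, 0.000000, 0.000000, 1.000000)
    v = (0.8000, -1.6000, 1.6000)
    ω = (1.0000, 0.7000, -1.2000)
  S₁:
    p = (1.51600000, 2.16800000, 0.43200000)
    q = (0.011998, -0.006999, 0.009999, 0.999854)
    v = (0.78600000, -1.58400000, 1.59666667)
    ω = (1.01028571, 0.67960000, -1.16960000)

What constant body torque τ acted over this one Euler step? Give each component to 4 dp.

rate change Δω = (0.01028571, -0.02040000, 0.03040000)
ω₀×(Iω₀) = (-0.0420, 0.0120, -0.0280)
τ = I·(Δω/dt) + ω₀×(Iω₀) = (0.0300, -0.0900, 0.2000)

τ = (0.0300, -0.0900, 0.2000)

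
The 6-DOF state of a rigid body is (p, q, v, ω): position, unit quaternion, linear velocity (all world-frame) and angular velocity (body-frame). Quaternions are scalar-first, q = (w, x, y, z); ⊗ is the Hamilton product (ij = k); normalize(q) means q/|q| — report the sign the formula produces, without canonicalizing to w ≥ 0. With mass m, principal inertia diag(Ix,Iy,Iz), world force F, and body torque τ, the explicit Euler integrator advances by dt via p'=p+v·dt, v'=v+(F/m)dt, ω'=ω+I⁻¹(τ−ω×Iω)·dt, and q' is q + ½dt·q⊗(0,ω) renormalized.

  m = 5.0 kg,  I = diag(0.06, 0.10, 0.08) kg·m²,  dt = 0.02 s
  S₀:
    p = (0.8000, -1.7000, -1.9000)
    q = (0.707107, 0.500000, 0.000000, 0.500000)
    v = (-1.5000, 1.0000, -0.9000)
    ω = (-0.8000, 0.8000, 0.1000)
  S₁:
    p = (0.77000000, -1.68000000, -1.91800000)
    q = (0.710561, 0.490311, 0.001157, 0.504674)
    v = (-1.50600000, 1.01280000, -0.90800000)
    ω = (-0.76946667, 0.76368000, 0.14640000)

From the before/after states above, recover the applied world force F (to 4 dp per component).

velocity change Δv = (-0.00600000, 0.01280000, -0.00800000)
m·(v₁−v₀)/dt = (-1.5000, 3.2000, -2.0000)

F = (-1.5000, 3.2000, -2.0000)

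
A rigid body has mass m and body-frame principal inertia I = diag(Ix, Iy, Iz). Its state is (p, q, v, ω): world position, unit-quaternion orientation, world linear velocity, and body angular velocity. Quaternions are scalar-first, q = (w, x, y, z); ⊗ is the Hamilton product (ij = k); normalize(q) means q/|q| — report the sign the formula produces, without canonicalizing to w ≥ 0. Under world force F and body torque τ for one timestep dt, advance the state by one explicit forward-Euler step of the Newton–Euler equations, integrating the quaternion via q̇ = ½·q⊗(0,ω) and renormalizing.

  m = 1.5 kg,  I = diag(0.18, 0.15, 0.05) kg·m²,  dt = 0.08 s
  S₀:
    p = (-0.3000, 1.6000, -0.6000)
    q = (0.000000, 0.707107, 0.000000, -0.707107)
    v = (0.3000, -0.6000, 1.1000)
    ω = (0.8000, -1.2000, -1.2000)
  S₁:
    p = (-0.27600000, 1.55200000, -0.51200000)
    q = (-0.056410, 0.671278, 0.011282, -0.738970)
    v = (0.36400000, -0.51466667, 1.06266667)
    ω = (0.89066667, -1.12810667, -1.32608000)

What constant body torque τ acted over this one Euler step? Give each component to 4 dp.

τ = (0.0600, 0.0100, -0.0500)

ω₁ − ω₀ = (0.09066667, 0.07189333, -0.12608000)
applied torque τ = (0.0600, 0.0100, -0.0500)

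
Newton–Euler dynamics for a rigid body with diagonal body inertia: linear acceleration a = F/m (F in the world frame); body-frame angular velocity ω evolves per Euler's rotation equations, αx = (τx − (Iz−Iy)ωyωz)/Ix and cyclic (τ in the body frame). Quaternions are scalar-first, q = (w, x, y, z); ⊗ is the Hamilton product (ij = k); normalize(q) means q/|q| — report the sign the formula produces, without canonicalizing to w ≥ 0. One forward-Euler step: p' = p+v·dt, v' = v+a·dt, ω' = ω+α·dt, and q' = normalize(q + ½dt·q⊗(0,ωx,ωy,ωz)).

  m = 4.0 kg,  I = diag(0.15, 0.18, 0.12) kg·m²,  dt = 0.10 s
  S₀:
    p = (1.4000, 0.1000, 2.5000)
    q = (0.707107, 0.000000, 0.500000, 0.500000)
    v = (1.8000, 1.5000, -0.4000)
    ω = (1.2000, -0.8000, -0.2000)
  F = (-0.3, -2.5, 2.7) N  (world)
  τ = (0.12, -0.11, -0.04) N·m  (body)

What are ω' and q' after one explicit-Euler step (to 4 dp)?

precession coupling ω×(Iω) = (-0.0096, -0.0072, -0.0288)
angular accel α = (0.8640, -0.5711, -0.0933)
new body rate ω' = (1.2864, -0.8571, -0.2093)
2q̇ = q⊗(0,ω) = (0.5000000, 1.1485284, 0.0343144, -0.7414214)
updated quaternion q' = (0.7302, 0.0573, 0.5004, 0.4617)

ω' = (1.2864, -0.8571, -0.2093)
q' = (0.7302, 0.0573, 0.5004, 0.4617)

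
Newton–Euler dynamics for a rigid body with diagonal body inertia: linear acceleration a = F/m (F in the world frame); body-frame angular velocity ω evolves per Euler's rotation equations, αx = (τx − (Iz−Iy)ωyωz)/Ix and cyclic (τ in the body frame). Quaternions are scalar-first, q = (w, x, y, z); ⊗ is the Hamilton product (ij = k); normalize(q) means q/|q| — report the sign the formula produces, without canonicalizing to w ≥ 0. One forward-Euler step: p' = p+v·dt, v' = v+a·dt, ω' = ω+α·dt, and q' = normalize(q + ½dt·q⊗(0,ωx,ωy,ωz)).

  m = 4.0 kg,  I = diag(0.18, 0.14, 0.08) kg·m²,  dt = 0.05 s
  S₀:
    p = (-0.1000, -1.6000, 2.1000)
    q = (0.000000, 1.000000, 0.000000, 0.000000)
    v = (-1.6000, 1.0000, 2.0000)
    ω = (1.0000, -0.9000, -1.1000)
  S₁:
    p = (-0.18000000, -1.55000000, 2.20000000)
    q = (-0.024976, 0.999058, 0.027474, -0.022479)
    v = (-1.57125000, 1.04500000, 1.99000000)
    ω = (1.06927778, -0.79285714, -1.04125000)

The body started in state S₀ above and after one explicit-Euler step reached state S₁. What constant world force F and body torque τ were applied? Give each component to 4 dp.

F = (2.3000, 3.6000, -0.8000)
τ = (0.1900, 0.1900, 0.1300)

v₁ − v₀ = (0.02875000, 0.04500000, -0.01000000)
F = m·Δv/dt = (2.3000, 3.6000, -0.8000)
Δω = ω₁−ω₀ = (0.06927778, 0.10714286, 0.05875000)
applied torque τ = (0.1900, 0.1900, 0.1300)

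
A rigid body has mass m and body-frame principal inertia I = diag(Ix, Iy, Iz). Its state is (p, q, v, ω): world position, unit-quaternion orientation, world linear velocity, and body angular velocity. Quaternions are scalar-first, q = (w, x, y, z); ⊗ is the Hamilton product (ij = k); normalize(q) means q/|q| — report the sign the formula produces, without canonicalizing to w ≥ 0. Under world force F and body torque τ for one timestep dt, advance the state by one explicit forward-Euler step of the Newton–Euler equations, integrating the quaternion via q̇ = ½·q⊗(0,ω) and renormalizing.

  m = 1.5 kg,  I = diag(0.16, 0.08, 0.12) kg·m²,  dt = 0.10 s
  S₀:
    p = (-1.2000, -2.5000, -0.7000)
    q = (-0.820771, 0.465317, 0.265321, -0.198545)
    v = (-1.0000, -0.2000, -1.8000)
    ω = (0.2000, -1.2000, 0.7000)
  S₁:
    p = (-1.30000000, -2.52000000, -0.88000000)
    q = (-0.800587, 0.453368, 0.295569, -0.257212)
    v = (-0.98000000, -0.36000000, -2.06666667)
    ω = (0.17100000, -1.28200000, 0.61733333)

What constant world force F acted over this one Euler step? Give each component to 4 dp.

Δv = v₁−v₀ = (0.02000000, -0.16000000, -0.26666667)
applied force F = (0.3000, -2.4000, -4.0000)

F = (0.3000, -2.4000, -4.0000)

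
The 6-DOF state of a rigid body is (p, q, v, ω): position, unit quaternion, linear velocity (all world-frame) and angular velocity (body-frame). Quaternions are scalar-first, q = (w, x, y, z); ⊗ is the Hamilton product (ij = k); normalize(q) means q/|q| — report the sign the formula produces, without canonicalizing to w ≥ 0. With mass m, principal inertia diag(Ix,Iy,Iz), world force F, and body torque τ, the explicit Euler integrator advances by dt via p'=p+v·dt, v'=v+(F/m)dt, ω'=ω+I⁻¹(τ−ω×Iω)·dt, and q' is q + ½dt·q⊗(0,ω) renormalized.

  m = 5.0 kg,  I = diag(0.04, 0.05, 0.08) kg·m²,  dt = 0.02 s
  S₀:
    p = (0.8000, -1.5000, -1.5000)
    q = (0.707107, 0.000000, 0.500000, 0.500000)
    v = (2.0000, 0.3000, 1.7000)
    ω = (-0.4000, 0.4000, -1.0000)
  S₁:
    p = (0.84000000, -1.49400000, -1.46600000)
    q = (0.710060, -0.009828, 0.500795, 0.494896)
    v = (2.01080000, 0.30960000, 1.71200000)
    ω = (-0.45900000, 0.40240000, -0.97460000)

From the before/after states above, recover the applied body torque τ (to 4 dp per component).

τ = (-0.1300, -0.0100, 0.1000)

ω₁ − ω₀ = (-0.05900000, 0.00240000, 0.02540000)
gyro term ω₀×Iω₀ = (-0.0120, -0.0160, -0.0016)
τ = I·(Δω/dt) + ω₀×(Iω₀) = (-0.1300, -0.0100, 0.1000)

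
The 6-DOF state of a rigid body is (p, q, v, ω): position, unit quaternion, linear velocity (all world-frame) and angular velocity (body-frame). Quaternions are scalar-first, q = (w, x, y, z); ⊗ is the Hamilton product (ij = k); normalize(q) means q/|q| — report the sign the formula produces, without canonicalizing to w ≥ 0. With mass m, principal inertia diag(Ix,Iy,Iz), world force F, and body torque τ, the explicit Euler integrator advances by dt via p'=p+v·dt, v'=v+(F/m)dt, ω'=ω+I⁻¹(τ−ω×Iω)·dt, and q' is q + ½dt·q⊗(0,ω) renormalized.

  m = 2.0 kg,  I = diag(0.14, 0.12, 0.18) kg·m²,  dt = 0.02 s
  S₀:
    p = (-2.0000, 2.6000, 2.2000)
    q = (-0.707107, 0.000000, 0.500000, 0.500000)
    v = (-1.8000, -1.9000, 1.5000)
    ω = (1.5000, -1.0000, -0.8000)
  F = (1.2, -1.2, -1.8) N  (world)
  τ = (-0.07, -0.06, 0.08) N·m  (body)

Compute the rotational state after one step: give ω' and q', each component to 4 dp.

ω' = (1.4831, -1.0180, -0.7944)
q' = (-0.6980, -0.0096, 0.5145, 0.4981)

gyro term ω×Iω = (0.0480, 0.0480, 0.0300)
angular accel α = (-0.8429, -0.9000, 0.2778)
ω + α·dt = (1.4831, -1.0180, -0.7944)
Hamilton product q⊗(0,ω) = (0.9000000, -0.9606605, 1.4571070, -0.1843144)
q' = normalize(q + ½dt·q⊗(0,ω)) = (-0.6980, -0.0096, 0.5145, 0.4981)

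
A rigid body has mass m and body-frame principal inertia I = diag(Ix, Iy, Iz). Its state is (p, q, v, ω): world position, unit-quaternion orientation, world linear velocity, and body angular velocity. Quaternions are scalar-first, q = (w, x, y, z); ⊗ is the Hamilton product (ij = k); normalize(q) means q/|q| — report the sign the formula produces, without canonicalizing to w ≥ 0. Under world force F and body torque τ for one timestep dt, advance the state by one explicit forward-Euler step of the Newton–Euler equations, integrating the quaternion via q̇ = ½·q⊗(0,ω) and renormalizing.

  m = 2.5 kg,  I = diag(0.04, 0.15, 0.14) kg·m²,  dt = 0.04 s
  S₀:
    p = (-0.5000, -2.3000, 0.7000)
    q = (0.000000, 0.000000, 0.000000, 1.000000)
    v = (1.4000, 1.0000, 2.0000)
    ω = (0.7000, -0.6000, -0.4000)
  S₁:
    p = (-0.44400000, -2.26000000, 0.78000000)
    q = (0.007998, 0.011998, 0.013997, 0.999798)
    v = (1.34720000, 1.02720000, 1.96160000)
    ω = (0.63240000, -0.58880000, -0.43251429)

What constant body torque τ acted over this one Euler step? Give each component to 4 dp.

rate change Δω = (-0.06760000, 0.01120000, -0.03251429)
ω₀×(Iω₀) = (-0.0024, 0.0280, -0.0462)
τ = I·(Δω/dt) + ω₀×(Iω₀) = (-0.0700, 0.0700, -0.1600)

τ = (-0.0700, 0.0700, -0.1600)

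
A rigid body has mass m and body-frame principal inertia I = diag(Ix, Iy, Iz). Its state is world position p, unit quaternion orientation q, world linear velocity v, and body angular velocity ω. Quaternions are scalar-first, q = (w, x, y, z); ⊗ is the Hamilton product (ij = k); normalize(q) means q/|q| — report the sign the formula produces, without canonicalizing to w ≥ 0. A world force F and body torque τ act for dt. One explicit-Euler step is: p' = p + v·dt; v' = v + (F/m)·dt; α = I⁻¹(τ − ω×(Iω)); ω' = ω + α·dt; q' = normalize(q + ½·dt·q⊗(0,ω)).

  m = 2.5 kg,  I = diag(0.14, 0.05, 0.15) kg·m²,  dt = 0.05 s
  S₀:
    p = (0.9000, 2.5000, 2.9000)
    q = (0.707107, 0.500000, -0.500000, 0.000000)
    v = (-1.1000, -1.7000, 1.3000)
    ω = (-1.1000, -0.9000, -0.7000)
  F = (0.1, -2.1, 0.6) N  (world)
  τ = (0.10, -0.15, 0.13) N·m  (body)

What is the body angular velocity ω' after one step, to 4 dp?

ω' = (-1.0868, -1.0423, -0.6270)

gyro term ω×Iω = (0.0630, -0.0077, -0.0891)
α = I⁻¹(τ − ω×Iω) = (0.2643, -2.8460, 1.4607)
ω + α·dt = (-1.0868, -1.0423, -0.6270)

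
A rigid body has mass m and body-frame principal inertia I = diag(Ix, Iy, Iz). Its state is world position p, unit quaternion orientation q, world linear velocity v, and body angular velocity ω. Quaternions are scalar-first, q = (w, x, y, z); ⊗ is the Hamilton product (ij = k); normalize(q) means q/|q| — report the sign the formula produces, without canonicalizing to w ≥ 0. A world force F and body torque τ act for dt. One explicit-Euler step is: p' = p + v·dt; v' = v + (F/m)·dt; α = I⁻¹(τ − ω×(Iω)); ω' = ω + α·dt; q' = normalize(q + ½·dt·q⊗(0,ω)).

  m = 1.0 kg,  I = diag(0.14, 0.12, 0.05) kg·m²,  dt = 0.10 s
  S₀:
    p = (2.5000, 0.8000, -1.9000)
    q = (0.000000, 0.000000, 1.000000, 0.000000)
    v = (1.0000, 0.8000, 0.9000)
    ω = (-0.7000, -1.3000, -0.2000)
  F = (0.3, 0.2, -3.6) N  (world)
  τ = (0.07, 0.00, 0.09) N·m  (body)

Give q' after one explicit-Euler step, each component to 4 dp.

q' = (0.0648, -0.0100, 0.9972, 0.0349)

Hamilton product q⊗(0,ω) = (1.3000000, -0.2000000, 0.0000000, 0.7000000)
q + ½dt·q⊗(0,ω), renormalized = (0.0648, -0.0100, 0.9972, 0.0349)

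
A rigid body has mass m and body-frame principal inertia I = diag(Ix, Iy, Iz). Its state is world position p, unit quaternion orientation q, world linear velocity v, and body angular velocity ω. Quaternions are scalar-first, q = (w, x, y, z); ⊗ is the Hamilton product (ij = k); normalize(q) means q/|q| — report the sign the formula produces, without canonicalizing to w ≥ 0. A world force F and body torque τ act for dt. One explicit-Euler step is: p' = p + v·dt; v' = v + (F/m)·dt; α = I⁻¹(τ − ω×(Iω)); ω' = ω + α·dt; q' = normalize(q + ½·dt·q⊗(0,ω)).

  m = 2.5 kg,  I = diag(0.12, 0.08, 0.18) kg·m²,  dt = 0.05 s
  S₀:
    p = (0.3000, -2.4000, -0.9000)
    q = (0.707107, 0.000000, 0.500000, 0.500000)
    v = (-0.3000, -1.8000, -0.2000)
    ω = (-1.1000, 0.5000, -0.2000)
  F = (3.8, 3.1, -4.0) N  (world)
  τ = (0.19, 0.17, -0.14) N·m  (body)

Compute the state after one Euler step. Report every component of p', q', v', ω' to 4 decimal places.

a = F/m = (1.5200, 1.2400, -1.6000)
new position p' = (0.2850, -2.4900, -0.9100)
new velocity v' = (-0.2240, -1.7380, -0.2800)
angular accel α = (1.6667, 2.2900, -0.9000)
new body rate ω' = (-1.0167, 0.6145, -0.2450)
q⊗(0,ω) = (-0.1500000, -1.1278177, -0.1964465, 0.4085786)
q + ½dt·q⊗(0,ω), renormalized = (0.7030, -0.0282, 0.4949, 0.5100)

p' = (0.2850, -2.4900, -0.9100)
q' = (0.7030, -0.0282, 0.4949, 0.5100)
v' = (-0.2240, -1.7380, -0.2800)
ω' = (-1.0167, 0.6145, -0.2450)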